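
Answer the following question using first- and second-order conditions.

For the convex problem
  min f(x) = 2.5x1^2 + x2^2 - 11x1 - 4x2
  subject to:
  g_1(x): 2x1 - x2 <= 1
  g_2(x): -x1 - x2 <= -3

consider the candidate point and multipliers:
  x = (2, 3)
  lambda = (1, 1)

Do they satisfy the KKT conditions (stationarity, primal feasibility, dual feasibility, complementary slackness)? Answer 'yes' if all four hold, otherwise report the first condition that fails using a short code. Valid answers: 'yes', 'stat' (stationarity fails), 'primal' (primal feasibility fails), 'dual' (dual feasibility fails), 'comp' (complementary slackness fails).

Gradient of f: grad f(x) = Q x + c = (-1, 2)
Constraint values g_i(x) = a_i^T x - b_i:
  g_1((2, 3)) = 0
  g_2((2, 3)) = -2
Stationarity residual: grad f(x) + sum_i lambda_i a_i = (0, 0)
  -> stationarity OK
Primal feasibility (all g_i <= 0): OK
Dual feasibility (all lambda_i >= 0): OK
Complementary slackness (lambda_i * g_i(x) = 0 for all i): FAILS

Verdict: the first failing condition is complementary_slackness -> comp.

comp


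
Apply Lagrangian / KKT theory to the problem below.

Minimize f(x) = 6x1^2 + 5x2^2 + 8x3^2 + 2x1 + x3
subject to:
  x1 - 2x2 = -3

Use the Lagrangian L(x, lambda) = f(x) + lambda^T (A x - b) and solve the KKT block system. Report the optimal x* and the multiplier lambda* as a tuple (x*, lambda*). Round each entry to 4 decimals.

Form the Lagrangian:
  L(x, lambda) = (1/2) x^T Q x + c^T x + lambda^T (A x - b)
Stationarity (grad_x L = 0): Q x + c + A^T lambda = 0.
Primal feasibility: A x = b.

This gives the KKT block system:
  [ Q   A^T ] [ x     ]   [-c ]
  [ A    0  ] [ lambda ] = [ b ]

Solving the linear system:
  x*      = (-0.6552, 1.1724, -0.0625)
  lambda* = (5.8621)
  f(x*)   = 8.1067

x* = (-0.6552, 1.1724, -0.0625), lambda* = (5.8621)


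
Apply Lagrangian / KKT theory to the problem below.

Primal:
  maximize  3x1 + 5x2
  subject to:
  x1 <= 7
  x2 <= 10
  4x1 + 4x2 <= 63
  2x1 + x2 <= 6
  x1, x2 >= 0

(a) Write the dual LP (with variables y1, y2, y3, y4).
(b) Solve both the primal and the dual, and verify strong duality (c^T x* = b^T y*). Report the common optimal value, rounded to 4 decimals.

The standard primal-dual pair for 'max c^T x s.t. A x <= b, x >= 0' is:
  Dual:  min b^T y  s.t.  A^T y >= c,  y >= 0.

So the dual LP is:
  minimize  7y1 + 10y2 + 63y3 + 6y4
  subject to:
    y1 + 4y3 + 2y4 >= 3
    y2 + 4y3 + y4 >= 5
    y1, y2, y3, y4 >= 0

Solving the primal: x* = (0, 6).
  primal value c^T x* = 30.
Solving the dual: y* = (0, 0, 0, 5).
  dual value b^T y* = 30.
Strong duality: c^T x* = b^T y*. Confirmed.

30


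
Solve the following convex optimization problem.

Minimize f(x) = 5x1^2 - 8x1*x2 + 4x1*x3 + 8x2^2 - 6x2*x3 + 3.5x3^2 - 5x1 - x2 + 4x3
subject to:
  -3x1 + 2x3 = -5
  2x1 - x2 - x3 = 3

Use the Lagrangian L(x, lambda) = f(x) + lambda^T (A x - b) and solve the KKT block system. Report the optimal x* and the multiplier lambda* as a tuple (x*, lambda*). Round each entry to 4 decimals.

Form the Lagrangian:
  L(x, lambda) = (1/2) x^T Q x + c^T x + lambda^T (A x - b)
Stationarity (grad_x L = 0): Q x + c + A^T lambda = 0.
Primal feasibility: A x = b.

This gives the KKT block system:
  [ Q   A^T ] [ x     ]   [-c ]
  [ A    0  ] [ lambda ] = [ b ]

Solving the linear system:
  x*      = (0.9596, -0.0202, -1.0606)
  lambda* = (-1.5859, -2.6364)
  f(x*)   = -4.5202

x* = (0.9596, -0.0202, -1.0606), lambda* = (-1.5859, -2.6364)


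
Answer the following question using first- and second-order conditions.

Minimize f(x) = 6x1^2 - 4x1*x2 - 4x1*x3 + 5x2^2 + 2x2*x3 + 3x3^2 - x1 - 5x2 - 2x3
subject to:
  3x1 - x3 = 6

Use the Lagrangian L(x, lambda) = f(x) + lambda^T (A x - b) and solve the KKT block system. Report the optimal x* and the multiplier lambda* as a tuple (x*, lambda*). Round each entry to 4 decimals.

Form the Lagrangian:
  L(x, lambda) = (1/2) x^T Q x + c^T x + lambda^T (A x - b)
Stationarity (grad_x L = 0): Q x + c + A^T lambda = 0.
Primal feasibility: A x = b.

This gives the KKT block system:
  [ Q   A^T ] [ x     ]   [-c ]
  [ A    0  ] [ lambda ] = [ b ]

Solving the linear system:
  x*      = (2.1058, 1.2788, 0.3173)
  lambda* = (-5.9615)
  f(x*)   = 13.3173

x* = (2.1058, 1.2788, 0.3173), lambda* = (-5.9615)


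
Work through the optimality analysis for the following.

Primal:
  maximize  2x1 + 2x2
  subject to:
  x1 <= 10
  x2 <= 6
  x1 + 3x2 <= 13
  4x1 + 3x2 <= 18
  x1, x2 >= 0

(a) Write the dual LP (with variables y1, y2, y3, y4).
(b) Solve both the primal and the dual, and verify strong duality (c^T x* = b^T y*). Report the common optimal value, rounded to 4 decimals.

The standard primal-dual pair for 'max c^T x s.t. A x <= b, x >= 0' is:
  Dual:  min b^T y  s.t.  A^T y >= c,  y >= 0.

So the dual LP is:
  minimize  10y1 + 6y2 + 13y3 + 18y4
  subject to:
    y1 + y3 + 4y4 >= 2
    y2 + 3y3 + 3y4 >= 2
    y1, y2, y3, y4 >= 0

Solving the primal: x* = (1.6667, 3.7778).
  primal value c^T x* = 10.8889.
Solving the dual: y* = (0, 0, 0.2222, 0.4444).
  dual value b^T y* = 10.8889.
Strong duality: c^T x* = b^T y*. Confirmed.

10.8889


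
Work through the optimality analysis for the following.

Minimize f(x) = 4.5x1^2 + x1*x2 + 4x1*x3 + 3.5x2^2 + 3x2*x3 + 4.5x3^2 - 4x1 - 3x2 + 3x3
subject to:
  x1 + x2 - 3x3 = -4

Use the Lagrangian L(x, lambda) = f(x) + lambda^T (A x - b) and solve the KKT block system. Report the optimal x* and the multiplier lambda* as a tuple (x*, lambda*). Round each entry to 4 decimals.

Form the Lagrangian:
  L(x, lambda) = (1/2) x^T Q x + c^T x + lambda^T (A x - b)
Stationarity (grad_x L = 0): Q x + c + A^T lambda = 0.
Primal feasibility: A x = b.

This gives the KKT block system:
  [ Q   A^T ] [ x     ]   [-c ]
  [ A    0  ] [ lambda ] = [ b ]

Solving the linear system:
  x*      = (-0.346, -0.4501, 1.068)
  lambda* = (3.2925)
  f(x*)   = 9.5541

x* = (-0.346, -0.4501, 1.068), lambda* = (3.2925)


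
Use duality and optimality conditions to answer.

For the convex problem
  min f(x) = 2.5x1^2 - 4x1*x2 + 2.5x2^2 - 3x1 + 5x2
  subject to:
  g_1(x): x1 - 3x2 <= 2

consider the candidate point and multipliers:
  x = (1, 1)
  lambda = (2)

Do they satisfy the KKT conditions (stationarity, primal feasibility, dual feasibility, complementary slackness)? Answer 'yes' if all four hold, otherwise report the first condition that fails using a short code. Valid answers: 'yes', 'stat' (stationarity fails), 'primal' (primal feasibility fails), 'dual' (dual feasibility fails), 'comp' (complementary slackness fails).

Gradient of f: grad f(x) = Q x + c = (-2, 6)
Constraint values g_i(x) = a_i^T x - b_i:
  g_1((1, 1)) = -4
Stationarity residual: grad f(x) + sum_i lambda_i a_i = (0, 0)
  -> stationarity OK
Primal feasibility (all g_i <= 0): OK
Dual feasibility (all lambda_i >= 0): OK
Complementary slackness (lambda_i * g_i(x) = 0 for all i): FAILS

Verdict: the first failing condition is complementary_slackness -> comp.

comp


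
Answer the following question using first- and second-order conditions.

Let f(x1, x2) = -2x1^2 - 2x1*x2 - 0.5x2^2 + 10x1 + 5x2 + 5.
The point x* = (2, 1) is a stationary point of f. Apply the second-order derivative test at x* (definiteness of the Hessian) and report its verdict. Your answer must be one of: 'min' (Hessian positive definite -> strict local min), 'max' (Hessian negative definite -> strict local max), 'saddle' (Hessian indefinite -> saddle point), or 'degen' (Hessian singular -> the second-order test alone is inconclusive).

Compute the Hessian H = grad^2 f:
  H = [[-4, -2], [-2, -1]]
Verify stationarity: grad f(x*) = H x* + g = (0, 0).
Eigenvalues of H: -5, 0.
H has a zero eigenvalue (singular; negative semidefinite but not definite), so H is neither positive definite, negative definite, nor indefinite. The second-order test alone is inconclusive -> degen.
(Indeed, f is constant along the null direction of H through x*, so x* is not a strict local extremum.)

degen


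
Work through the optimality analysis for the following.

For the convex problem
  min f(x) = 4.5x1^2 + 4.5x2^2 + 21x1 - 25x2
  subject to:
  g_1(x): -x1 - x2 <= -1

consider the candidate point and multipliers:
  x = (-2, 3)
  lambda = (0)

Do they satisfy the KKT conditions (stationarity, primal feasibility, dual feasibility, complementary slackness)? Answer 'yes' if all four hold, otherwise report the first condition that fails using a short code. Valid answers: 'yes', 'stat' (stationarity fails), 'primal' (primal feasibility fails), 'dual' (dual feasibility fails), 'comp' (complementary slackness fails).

Gradient of f: grad f(x) = Q x + c = (3, 2)
Constraint values g_i(x) = a_i^T x - b_i:
  g_1((-2, 3)) = 0
Stationarity residual: grad f(x) + sum_i lambda_i a_i = (3, 2)
  -> stationarity FAILS
Primal feasibility (all g_i <= 0): OK
Dual feasibility (all lambda_i >= 0): OK
Complementary slackness (lambda_i * g_i(x) = 0 for all i): OK

Verdict: the first failing condition is stationarity -> stat.

stat


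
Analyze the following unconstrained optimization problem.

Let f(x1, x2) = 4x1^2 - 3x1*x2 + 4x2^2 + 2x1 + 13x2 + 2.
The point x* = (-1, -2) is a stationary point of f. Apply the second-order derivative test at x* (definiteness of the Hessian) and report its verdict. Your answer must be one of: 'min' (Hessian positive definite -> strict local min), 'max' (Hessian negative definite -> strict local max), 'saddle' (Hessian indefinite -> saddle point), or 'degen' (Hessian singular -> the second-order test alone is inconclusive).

Compute the Hessian H = grad^2 f:
  H = [[8, -3], [-3, 8]]
Verify stationarity: grad f(x*) = H x* + g = (0, 0).
Eigenvalues of H: 5, 11.
Both eigenvalues > 0, so H is positive definite -> x* is a strict local min.

min


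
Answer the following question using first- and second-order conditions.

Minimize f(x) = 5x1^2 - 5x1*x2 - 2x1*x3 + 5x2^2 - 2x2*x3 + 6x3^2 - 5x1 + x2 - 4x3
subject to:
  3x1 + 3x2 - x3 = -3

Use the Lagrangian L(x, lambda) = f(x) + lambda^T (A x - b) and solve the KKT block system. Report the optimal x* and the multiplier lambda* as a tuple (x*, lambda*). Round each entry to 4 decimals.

Form the Lagrangian:
  L(x, lambda) = (1/2) x^T Q x + c^T x + lambda^T (A x - b)
Stationarity (grad_x L = 0): Q x + c + A^T lambda = 0.
Primal feasibility: A x = b.

This gives the KKT block system:
  [ Q   A^T ] [ x     ]   [-c ]
  [ A    0  ] [ lambda ] = [ b ]

Solving the linear system:
  x*      = (-0.2467, -0.6467, 0.3198)
  lambda* = (1.6244)
  f(x*)   = 2.0904

x* = (-0.2467, -0.6467, 0.3198), lambda* = (1.6244)


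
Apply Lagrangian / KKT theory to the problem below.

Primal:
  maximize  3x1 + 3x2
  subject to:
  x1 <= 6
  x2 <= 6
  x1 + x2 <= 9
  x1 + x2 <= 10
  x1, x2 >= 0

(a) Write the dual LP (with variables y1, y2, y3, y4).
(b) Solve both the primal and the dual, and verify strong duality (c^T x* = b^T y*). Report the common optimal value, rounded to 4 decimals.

The standard primal-dual pair for 'max c^T x s.t. A x <= b, x >= 0' is:
  Dual:  min b^T y  s.t.  A^T y >= c,  y >= 0.

So the dual LP is:
  minimize  6y1 + 6y2 + 9y3 + 10y4
  subject to:
    y1 + y3 + y4 >= 3
    y2 + y3 + y4 >= 3
    y1, y2, y3, y4 >= 0

Solving the primal: x* = (3, 6).
  primal value c^T x* = 27.
Solving the dual: y* = (0, 0, 3, 0).
  dual value b^T y* = 27.
Strong duality: c^T x* = b^T y*. Confirmed.

27


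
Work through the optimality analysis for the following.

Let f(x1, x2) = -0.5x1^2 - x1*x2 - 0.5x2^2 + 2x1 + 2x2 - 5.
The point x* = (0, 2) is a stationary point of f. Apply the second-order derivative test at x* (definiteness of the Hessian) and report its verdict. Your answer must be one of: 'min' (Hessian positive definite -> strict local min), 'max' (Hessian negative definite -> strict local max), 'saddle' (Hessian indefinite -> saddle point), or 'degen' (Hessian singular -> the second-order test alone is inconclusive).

Compute the Hessian H = grad^2 f:
  H = [[-1, -1], [-1, -1]]
Verify stationarity: grad f(x*) = H x* + g = (0, 0).
Eigenvalues of H: -2, 0.
H has a zero eigenvalue (singular; negative semidefinite but not definite), so H is neither positive definite, negative definite, nor indefinite. The second-order test alone is inconclusive -> degen.
(Indeed, f is constant along the null direction of H through x*, so x* is not a strict local extremum.)

degen


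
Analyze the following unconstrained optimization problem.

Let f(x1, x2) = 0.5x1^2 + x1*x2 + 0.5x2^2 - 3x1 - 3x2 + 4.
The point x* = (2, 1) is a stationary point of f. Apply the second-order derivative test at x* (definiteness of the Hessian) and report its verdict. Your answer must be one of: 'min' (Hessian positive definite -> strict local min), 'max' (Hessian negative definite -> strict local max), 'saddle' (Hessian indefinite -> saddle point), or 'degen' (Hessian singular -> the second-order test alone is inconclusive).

Compute the Hessian H = grad^2 f:
  H = [[1, 1], [1, 1]]
Verify stationarity: grad f(x*) = H x* + g = (0, 0).
Eigenvalues of H: 0, 2.
H has a zero eigenvalue (singular; positive semidefinite but not definite), so H is neither positive definite, negative definite, nor indefinite. The second-order test alone is inconclusive -> degen.
(Indeed, f is constant along the null direction of H through x*, so x* is not a strict local extremum.)

degen


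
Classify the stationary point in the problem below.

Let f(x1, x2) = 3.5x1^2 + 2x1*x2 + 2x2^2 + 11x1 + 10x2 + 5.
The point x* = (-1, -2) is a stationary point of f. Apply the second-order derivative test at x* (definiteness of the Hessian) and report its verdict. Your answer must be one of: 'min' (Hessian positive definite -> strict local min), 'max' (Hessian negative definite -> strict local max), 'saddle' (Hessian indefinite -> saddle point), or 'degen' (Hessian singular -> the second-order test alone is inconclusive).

Compute the Hessian H = grad^2 f:
  H = [[7, 2], [2, 4]]
Verify stationarity: grad f(x*) = H x* + g = (0, 0).
Eigenvalues of H: 3, 8.
Both eigenvalues > 0, so H is positive definite -> x* is a strict local min.

min


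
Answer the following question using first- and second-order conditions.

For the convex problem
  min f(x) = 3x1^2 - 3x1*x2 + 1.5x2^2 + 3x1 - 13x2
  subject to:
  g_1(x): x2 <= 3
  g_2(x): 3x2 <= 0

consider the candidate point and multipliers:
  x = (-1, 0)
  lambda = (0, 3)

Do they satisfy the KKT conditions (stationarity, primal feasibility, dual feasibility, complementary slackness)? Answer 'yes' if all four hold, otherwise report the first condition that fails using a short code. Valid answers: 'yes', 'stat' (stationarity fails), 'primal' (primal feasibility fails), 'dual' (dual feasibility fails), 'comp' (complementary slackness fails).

Gradient of f: grad f(x) = Q x + c = (-3, -10)
Constraint values g_i(x) = a_i^T x - b_i:
  g_1((-1, 0)) = -3
  g_2((-1, 0)) = 0
Stationarity residual: grad f(x) + sum_i lambda_i a_i = (-3, -1)
  -> stationarity FAILS
Primal feasibility (all g_i <= 0): OK
Dual feasibility (all lambda_i >= 0): OK
Complementary slackness (lambda_i * g_i(x) = 0 for all i): OK

Verdict: the first failing condition is stationarity -> stat.

stat


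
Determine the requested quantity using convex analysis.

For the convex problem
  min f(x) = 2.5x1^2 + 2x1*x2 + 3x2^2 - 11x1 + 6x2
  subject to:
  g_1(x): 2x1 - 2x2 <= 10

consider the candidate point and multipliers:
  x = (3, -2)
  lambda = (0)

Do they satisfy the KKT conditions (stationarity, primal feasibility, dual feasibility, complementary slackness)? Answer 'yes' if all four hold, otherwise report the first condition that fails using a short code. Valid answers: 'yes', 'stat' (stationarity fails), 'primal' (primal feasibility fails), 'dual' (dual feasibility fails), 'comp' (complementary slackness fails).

Gradient of f: grad f(x) = Q x + c = (0, 0)
Constraint values g_i(x) = a_i^T x - b_i:
  g_1((3, -2)) = 0
Stationarity residual: grad f(x) + sum_i lambda_i a_i = (0, 0)
  -> stationarity OK
Primal feasibility (all g_i <= 0): OK
Dual feasibility (all lambda_i >= 0): OK
Complementary slackness (lambda_i * g_i(x) = 0 for all i): OK

Verdict: yes, KKT holds.

yes


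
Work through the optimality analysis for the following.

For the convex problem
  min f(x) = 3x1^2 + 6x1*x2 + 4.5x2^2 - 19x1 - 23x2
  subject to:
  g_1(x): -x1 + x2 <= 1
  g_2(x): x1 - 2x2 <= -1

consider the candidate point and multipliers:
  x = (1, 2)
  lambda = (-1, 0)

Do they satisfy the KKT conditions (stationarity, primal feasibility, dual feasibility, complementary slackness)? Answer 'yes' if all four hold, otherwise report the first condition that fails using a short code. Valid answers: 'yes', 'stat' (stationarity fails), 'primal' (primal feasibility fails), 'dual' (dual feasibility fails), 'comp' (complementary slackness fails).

Gradient of f: grad f(x) = Q x + c = (-1, 1)
Constraint values g_i(x) = a_i^T x - b_i:
  g_1((1, 2)) = 0
  g_2((1, 2)) = -2
Stationarity residual: grad f(x) + sum_i lambda_i a_i = (0, 0)
  -> stationarity OK
Primal feasibility (all g_i <= 0): OK
Dual feasibility (all lambda_i >= 0): FAILS
Complementary slackness (lambda_i * g_i(x) = 0 for all i): OK

Verdict: the first failing condition is dual_feasibility -> dual.

dual


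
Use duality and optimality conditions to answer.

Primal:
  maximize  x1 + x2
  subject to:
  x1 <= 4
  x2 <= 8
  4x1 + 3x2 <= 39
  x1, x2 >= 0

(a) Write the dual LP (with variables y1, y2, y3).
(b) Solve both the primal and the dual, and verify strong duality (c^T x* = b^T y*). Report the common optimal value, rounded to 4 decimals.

The standard primal-dual pair for 'max c^T x s.t. A x <= b, x >= 0' is:
  Dual:  min b^T y  s.t.  A^T y >= c,  y >= 0.

So the dual LP is:
  minimize  4y1 + 8y2 + 39y3
  subject to:
    y1 + 4y3 >= 1
    y2 + 3y3 >= 1
    y1, y2, y3 >= 0

Solving the primal: x* = (3.75, 8).
  primal value c^T x* = 11.75.
Solving the dual: y* = (0, 0.25, 0.25).
  dual value b^T y* = 11.75.
Strong duality: c^T x* = b^T y*. Confirmed.

11.75


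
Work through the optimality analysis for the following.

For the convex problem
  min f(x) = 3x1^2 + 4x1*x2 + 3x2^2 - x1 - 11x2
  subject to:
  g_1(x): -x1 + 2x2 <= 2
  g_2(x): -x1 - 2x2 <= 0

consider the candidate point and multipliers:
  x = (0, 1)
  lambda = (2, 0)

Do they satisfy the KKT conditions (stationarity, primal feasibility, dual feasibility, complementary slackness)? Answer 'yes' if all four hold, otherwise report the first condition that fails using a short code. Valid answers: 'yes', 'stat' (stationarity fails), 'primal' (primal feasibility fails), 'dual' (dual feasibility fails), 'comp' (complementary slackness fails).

Gradient of f: grad f(x) = Q x + c = (3, -5)
Constraint values g_i(x) = a_i^T x - b_i:
  g_1((0, 1)) = 0
  g_2((0, 1)) = -2
Stationarity residual: grad f(x) + sum_i lambda_i a_i = (1, -1)
  -> stationarity FAILS
Primal feasibility (all g_i <= 0): OK
Dual feasibility (all lambda_i >= 0): OK
Complementary slackness (lambda_i * g_i(x) = 0 for all i): OK

Verdict: the first failing condition is stationarity -> stat.

stat


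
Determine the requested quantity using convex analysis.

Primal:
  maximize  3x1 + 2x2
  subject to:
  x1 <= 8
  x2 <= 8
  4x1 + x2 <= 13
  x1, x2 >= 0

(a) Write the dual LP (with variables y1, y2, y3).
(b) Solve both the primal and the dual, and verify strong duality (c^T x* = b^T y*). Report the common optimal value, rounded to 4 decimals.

The standard primal-dual pair for 'max c^T x s.t. A x <= b, x >= 0' is:
  Dual:  min b^T y  s.t.  A^T y >= c,  y >= 0.

So the dual LP is:
  minimize  8y1 + 8y2 + 13y3
  subject to:
    y1 + 4y3 >= 3
    y2 + y3 >= 2
    y1, y2, y3 >= 0

Solving the primal: x* = (1.25, 8).
  primal value c^T x* = 19.75.
Solving the dual: y* = (0, 1.25, 0.75).
  dual value b^T y* = 19.75.
Strong duality: c^T x* = b^T y*. Confirmed.

19.75


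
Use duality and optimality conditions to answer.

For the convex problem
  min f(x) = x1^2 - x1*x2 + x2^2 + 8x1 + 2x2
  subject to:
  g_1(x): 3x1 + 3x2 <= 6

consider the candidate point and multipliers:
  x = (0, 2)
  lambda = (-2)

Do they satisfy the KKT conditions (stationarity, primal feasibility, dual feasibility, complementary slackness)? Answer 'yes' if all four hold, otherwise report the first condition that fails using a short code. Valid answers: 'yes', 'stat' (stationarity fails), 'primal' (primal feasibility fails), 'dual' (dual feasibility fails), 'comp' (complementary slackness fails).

Gradient of f: grad f(x) = Q x + c = (6, 6)
Constraint values g_i(x) = a_i^T x - b_i:
  g_1((0, 2)) = 0
Stationarity residual: grad f(x) + sum_i lambda_i a_i = (0, 0)
  -> stationarity OK
Primal feasibility (all g_i <= 0): OK
Dual feasibility (all lambda_i >= 0): FAILS
Complementary slackness (lambda_i * g_i(x) = 0 for all i): OK

Verdict: the first failing condition is dual_feasibility -> dual.

dual


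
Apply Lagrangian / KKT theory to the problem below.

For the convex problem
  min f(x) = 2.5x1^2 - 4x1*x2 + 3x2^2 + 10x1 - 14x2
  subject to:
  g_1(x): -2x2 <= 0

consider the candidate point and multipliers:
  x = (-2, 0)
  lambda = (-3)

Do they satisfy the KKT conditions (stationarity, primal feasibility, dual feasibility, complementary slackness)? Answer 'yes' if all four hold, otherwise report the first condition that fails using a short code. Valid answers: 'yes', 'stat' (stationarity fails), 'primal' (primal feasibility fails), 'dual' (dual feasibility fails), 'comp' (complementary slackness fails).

Gradient of f: grad f(x) = Q x + c = (0, -6)
Constraint values g_i(x) = a_i^T x - b_i:
  g_1((-2, 0)) = 0
Stationarity residual: grad f(x) + sum_i lambda_i a_i = (0, 0)
  -> stationarity OK
Primal feasibility (all g_i <= 0): OK
Dual feasibility (all lambda_i >= 0): FAILS
Complementary slackness (lambda_i * g_i(x) = 0 for all i): OK

Verdict: the first failing condition is dual_feasibility -> dual.

dual


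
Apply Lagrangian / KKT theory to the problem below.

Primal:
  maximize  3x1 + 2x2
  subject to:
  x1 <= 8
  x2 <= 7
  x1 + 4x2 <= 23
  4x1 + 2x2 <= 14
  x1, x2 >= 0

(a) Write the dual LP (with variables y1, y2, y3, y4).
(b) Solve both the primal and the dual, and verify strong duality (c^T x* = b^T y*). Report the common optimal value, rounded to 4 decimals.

The standard primal-dual pair for 'max c^T x s.t. A x <= b, x >= 0' is:
  Dual:  min b^T y  s.t.  A^T y >= c,  y >= 0.

So the dual LP is:
  minimize  8y1 + 7y2 + 23y3 + 14y4
  subject to:
    y1 + y3 + 4y4 >= 3
    y2 + 4y3 + 2y4 >= 2
    y1, y2, y3, y4 >= 0

Solving the primal: x* = (0.7143, 5.5714).
  primal value c^T x* = 13.2857.
Solving the dual: y* = (0, 0, 0.1429, 0.7143).
  dual value b^T y* = 13.2857.
Strong duality: c^T x* = b^T y*. Confirmed.

13.2857


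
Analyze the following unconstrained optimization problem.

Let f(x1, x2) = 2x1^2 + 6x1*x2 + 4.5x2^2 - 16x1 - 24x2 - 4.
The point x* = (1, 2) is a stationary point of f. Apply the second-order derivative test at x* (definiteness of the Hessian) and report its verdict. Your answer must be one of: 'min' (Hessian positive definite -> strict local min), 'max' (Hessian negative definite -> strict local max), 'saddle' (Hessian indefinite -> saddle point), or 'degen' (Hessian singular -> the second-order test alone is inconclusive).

Compute the Hessian H = grad^2 f:
  H = [[4, 6], [6, 9]]
Verify stationarity: grad f(x*) = H x* + g = (0, 0).
Eigenvalues of H: 0, 13.
H has a zero eigenvalue (singular; positive semidefinite but not definite), so H is neither positive definite, negative definite, nor indefinite. The second-order test alone is inconclusive -> degen.
(Indeed, f is constant along the null direction of H through x*, so x* is not a strict local extremum.)

degen


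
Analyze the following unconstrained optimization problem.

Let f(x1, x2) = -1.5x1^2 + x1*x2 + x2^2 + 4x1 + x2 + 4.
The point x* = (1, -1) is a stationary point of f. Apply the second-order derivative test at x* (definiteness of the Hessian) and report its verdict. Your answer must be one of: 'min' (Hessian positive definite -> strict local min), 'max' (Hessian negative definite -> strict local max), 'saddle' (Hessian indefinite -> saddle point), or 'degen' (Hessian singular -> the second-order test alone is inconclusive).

Compute the Hessian H = grad^2 f:
  H = [[-3, 1], [1, 2]]
Verify stationarity: grad f(x*) = H x* + g = (0, 0).
Eigenvalues of H: -3.1926, 2.1926.
Eigenvalues have mixed signs, so H is indefinite -> x* is a saddle point.

saddle


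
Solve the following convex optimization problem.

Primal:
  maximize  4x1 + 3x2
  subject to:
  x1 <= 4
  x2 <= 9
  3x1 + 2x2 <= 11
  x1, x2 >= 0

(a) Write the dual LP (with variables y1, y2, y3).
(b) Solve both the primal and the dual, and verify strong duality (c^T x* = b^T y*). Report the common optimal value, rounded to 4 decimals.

The standard primal-dual pair for 'max c^T x s.t. A x <= b, x >= 0' is:
  Dual:  min b^T y  s.t.  A^T y >= c,  y >= 0.

So the dual LP is:
  minimize  4y1 + 9y2 + 11y3
  subject to:
    y1 + 3y3 >= 4
    y2 + 2y3 >= 3
    y1, y2, y3 >= 0

Solving the primal: x* = (0, 5.5).
  primal value c^T x* = 16.5.
Solving the dual: y* = (0, 0, 1.5).
  dual value b^T y* = 16.5.
Strong duality: c^T x* = b^T y*. Confirmed.

16.5


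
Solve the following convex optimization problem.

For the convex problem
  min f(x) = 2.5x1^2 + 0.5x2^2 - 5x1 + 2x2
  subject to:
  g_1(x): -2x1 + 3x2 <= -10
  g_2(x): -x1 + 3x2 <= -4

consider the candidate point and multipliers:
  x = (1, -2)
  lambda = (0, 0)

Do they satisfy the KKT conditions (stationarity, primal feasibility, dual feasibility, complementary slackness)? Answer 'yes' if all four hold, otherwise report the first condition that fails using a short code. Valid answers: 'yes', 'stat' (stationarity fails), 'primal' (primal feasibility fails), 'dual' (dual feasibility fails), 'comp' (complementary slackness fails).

Gradient of f: grad f(x) = Q x + c = (0, 0)
Constraint values g_i(x) = a_i^T x - b_i:
  g_1((1, -2)) = 2
  g_2((1, -2)) = -3
Stationarity residual: grad f(x) + sum_i lambda_i a_i = (0, 0)
  -> stationarity OK
Primal feasibility (all g_i <= 0): FAILS
Dual feasibility (all lambda_i >= 0): OK
Complementary slackness (lambda_i * g_i(x) = 0 for all i): OK

Verdict: the first failing condition is primal_feasibility -> primal.

primal


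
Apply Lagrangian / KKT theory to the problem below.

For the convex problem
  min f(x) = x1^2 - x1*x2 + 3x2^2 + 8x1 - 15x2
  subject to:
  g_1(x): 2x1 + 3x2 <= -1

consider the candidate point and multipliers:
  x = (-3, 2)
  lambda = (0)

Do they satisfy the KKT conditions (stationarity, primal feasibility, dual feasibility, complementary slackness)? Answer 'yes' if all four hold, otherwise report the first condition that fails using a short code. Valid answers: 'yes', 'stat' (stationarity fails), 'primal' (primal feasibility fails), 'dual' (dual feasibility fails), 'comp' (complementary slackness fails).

Gradient of f: grad f(x) = Q x + c = (0, 0)
Constraint values g_i(x) = a_i^T x - b_i:
  g_1((-3, 2)) = 1
Stationarity residual: grad f(x) + sum_i lambda_i a_i = (0, 0)
  -> stationarity OK
Primal feasibility (all g_i <= 0): FAILS
Dual feasibility (all lambda_i >= 0): OK
Complementary slackness (lambda_i * g_i(x) = 0 for all i): OK

Verdict: the first failing condition is primal_feasibility -> primal.

primal


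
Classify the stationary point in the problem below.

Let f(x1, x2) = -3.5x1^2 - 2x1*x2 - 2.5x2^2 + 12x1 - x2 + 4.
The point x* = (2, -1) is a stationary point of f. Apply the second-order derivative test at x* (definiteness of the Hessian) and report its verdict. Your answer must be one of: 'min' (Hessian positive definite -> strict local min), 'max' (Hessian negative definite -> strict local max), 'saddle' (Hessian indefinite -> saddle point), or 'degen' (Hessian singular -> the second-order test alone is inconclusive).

Compute the Hessian H = grad^2 f:
  H = [[-7, -2], [-2, -5]]
Verify stationarity: grad f(x*) = H x* + g = (0, 0).
Eigenvalues of H: -8.2361, -3.7639.
Both eigenvalues < 0, so H is negative definite -> x* is a strict local max.

max


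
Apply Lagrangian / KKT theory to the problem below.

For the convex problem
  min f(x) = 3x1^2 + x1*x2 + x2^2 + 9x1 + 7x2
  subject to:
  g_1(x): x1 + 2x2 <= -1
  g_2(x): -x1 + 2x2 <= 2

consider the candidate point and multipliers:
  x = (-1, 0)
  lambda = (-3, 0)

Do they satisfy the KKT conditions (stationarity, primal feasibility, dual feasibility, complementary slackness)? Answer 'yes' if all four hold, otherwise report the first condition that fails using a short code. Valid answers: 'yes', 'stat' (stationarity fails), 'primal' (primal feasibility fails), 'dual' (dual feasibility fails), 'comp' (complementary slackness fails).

Gradient of f: grad f(x) = Q x + c = (3, 6)
Constraint values g_i(x) = a_i^T x - b_i:
  g_1((-1, 0)) = 0
  g_2((-1, 0)) = -1
Stationarity residual: grad f(x) + sum_i lambda_i a_i = (0, 0)
  -> stationarity OK
Primal feasibility (all g_i <= 0): OK
Dual feasibility (all lambda_i >= 0): FAILS
Complementary slackness (lambda_i * g_i(x) = 0 for all i): OK

Verdict: the first failing condition is dual_feasibility -> dual.

dual


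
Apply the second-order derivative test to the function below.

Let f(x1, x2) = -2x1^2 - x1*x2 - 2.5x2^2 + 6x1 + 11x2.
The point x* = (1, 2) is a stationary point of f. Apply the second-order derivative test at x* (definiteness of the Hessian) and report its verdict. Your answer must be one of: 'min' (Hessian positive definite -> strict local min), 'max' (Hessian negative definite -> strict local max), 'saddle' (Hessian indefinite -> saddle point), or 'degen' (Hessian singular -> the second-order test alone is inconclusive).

Compute the Hessian H = grad^2 f:
  H = [[-4, -1], [-1, -5]]
Verify stationarity: grad f(x*) = H x* + g = (0, 0).
Eigenvalues of H: -5.618, -3.382.
Both eigenvalues < 0, so H is negative definite -> x* is a strict local max.

max


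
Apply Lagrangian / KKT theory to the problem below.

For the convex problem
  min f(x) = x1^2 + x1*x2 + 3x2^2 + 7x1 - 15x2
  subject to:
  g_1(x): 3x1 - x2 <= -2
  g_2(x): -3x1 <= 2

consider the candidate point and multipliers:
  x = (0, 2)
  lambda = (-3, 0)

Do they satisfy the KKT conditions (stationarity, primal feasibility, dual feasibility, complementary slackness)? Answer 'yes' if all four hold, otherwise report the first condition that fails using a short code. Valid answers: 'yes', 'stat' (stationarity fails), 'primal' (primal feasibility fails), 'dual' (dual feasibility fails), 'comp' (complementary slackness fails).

Gradient of f: grad f(x) = Q x + c = (9, -3)
Constraint values g_i(x) = a_i^T x - b_i:
  g_1((0, 2)) = 0
  g_2((0, 2)) = -2
Stationarity residual: grad f(x) + sum_i lambda_i a_i = (0, 0)
  -> stationarity OK
Primal feasibility (all g_i <= 0): OK
Dual feasibility (all lambda_i >= 0): FAILS
Complementary slackness (lambda_i * g_i(x) = 0 for all i): OK

Verdict: the first failing condition is dual_feasibility -> dual.

dual


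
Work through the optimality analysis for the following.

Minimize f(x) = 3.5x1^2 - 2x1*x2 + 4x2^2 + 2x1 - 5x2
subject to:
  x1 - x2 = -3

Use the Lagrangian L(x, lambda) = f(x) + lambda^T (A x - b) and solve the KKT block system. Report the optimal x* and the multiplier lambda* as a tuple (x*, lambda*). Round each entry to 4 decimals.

Form the Lagrangian:
  L(x, lambda) = (1/2) x^T Q x + c^T x + lambda^T (A x - b)
Stationarity (grad_x L = 0): Q x + c + A^T lambda = 0.
Primal feasibility: A x = b.

This gives the KKT block system:
  [ Q   A^T ] [ x     ]   [-c ]
  [ A    0  ] [ lambda ] = [ b ]

Solving the linear system:
  x*      = (-1.3636, 1.6364)
  lambda* = (10.8182)
  f(x*)   = 10.7727

x* = (-1.3636, 1.6364), lambda* = (10.8182)


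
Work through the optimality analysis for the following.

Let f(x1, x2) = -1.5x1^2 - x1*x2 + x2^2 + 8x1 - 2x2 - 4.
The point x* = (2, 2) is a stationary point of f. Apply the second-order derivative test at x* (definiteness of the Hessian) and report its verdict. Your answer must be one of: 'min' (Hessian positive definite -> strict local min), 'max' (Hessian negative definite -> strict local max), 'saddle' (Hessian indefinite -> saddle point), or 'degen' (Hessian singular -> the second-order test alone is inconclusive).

Compute the Hessian H = grad^2 f:
  H = [[-3, -1], [-1, 2]]
Verify stationarity: grad f(x*) = H x* + g = (0, 0).
Eigenvalues of H: -3.1926, 2.1926.
Eigenvalues have mixed signs, so H is indefinite -> x* is a saddle point.

saddle


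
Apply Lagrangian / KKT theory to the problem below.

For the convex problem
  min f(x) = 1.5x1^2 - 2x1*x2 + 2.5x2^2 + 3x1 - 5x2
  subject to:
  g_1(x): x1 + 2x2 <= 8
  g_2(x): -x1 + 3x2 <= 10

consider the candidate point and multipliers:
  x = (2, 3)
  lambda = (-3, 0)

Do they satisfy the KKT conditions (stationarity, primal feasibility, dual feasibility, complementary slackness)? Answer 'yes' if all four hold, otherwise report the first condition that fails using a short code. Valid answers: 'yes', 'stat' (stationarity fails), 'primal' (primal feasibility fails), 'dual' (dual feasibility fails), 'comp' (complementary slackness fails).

Gradient of f: grad f(x) = Q x + c = (3, 6)
Constraint values g_i(x) = a_i^T x - b_i:
  g_1((2, 3)) = 0
  g_2((2, 3)) = -3
Stationarity residual: grad f(x) + sum_i lambda_i a_i = (0, 0)
  -> stationarity OK
Primal feasibility (all g_i <= 0): OK
Dual feasibility (all lambda_i >= 0): FAILS
Complementary slackness (lambda_i * g_i(x) = 0 for all i): OK

Verdict: the first failing condition is dual_feasibility -> dual.

dual


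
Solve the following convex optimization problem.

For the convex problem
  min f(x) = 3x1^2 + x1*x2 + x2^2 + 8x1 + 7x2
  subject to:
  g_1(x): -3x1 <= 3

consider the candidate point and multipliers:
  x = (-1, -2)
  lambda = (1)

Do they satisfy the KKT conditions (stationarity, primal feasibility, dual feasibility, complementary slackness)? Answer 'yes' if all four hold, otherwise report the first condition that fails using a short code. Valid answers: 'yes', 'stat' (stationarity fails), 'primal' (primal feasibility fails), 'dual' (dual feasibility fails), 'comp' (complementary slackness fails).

Gradient of f: grad f(x) = Q x + c = (0, 2)
Constraint values g_i(x) = a_i^T x - b_i:
  g_1((-1, -2)) = 0
Stationarity residual: grad f(x) + sum_i lambda_i a_i = (-3, 2)
  -> stationarity FAILS
Primal feasibility (all g_i <= 0): OK
Dual feasibility (all lambda_i >= 0): OK
Complementary slackness (lambda_i * g_i(x) = 0 for all i): OK

Verdict: the first failing condition is stationarity -> stat.

stat


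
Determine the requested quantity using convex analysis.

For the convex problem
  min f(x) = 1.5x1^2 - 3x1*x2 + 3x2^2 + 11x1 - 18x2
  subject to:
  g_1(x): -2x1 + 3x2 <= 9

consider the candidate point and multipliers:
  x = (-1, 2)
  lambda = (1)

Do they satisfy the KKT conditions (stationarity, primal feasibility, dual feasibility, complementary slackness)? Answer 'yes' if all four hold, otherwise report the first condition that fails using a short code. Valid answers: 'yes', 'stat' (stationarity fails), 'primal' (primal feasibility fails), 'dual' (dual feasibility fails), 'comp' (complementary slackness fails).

Gradient of f: grad f(x) = Q x + c = (2, -3)
Constraint values g_i(x) = a_i^T x - b_i:
  g_1((-1, 2)) = -1
Stationarity residual: grad f(x) + sum_i lambda_i a_i = (0, 0)
  -> stationarity OK
Primal feasibility (all g_i <= 0): OK
Dual feasibility (all lambda_i >= 0): OK
Complementary slackness (lambda_i * g_i(x) = 0 for all i): FAILS

Verdict: the first failing condition is complementary_slackness -> comp.

comp


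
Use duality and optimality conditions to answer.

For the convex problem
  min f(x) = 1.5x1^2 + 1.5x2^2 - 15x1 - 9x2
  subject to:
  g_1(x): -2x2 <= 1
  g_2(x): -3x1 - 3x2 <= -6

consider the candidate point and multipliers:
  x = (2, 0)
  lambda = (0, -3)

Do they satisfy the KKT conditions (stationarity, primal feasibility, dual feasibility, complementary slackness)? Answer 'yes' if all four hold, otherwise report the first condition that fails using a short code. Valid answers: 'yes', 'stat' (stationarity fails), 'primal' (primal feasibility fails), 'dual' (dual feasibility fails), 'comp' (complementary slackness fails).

Gradient of f: grad f(x) = Q x + c = (-9, -9)
Constraint values g_i(x) = a_i^T x - b_i:
  g_1((2, 0)) = -1
  g_2((2, 0)) = 0
Stationarity residual: grad f(x) + sum_i lambda_i a_i = (0, 0)
  -> stationarity OK
Primal feasibility (all g_i <= 0): OK
Dual feasibility (all lambda_i >= 0): FAILS
Complementary slackness (lambda_i * g_i(x) = 0 for all i): OK

Verdict: the first failing condition is dual_feasibility -> dual.

dual


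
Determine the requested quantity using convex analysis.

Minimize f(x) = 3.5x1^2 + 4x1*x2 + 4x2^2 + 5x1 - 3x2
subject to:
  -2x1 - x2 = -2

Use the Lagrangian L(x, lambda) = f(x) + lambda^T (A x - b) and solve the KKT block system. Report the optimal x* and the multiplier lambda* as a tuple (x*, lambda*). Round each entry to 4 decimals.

Form the Lagrangian:
  L(x, lambda) = (1/2) x^T Q x + c^T x + lambda^T (A x - b)
Stationarity (grad_x L = 0): Q x + c + A^T lambda = 0.
Primal feasibility: A x = b.

This gives the KKT block system:
  [ Q   A^T ] [ x     ]   [-c ]
  [ A    0  ] [ lambda ] = [ b ]

Solving the linear system:
  x*      = (0.5652, 0.8696)
  lambda* = (6.2174)
  f(x*)   = 6.3261

x* = (0.5652, 0.8696), lambda* = (6.2174)


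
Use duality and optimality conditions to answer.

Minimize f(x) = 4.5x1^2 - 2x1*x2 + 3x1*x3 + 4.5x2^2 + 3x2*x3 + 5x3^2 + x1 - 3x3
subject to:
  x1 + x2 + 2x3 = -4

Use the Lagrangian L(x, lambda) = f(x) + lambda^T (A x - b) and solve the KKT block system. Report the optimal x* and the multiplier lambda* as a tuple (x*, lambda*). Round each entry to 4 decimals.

Form the Lagrangian:
  L(x, lambda) = (1/2) x^T Q x + c^T x + lambda^T (A x - b)
Stationarity (grad_x L = 0): Q x + c + A^T lambda = 0.
Primal feasibility: A x = b.

This gives the KKT block system:
  [ Q   A^T ] [ x     ]   [-c ]
  [ A    0  ] [ lambda ] = [ b ]

Solving the linear system:
  x*      = (-1.0455, -0.9545, -1)
  lambda* = (9.5)
  f(x*)   = 19.9773

x* = (-1.0455, -0.9545, -1), lambda* = (9.5)


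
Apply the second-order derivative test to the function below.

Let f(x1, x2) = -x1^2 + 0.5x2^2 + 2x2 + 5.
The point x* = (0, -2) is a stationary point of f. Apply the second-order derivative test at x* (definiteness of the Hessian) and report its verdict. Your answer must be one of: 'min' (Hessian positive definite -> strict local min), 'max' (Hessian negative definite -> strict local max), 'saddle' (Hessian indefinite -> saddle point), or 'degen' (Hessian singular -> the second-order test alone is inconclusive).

Compute the Hessian H = grad^2 f:
  H = [[-2, 0], [0, 1]]
Verify stationarity: grad f(x*) = H x* + g = (0, 0).
Eigenvalues of H: -2, 1.
Eigenvalues have mixed signs, so H is indefinite -> x* is a saddle point.

saddle


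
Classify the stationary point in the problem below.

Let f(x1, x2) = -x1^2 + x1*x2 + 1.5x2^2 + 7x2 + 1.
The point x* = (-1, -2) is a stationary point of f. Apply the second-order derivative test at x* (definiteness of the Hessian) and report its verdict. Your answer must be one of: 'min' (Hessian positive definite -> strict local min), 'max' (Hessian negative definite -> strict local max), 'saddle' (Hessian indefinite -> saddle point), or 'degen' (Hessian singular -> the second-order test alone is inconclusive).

Compute the Hessian H = grad^2 f:
  H = [[-2, 1], [1, 3]]
Verify stationarity: grad f(x*) = H x* + g = (0, 0).
Eigenvalues of H: -2.1926, 3.1926.
Eigenvalues have mixed signs, so H is indefinite -> x* is a saddle point.

saddle


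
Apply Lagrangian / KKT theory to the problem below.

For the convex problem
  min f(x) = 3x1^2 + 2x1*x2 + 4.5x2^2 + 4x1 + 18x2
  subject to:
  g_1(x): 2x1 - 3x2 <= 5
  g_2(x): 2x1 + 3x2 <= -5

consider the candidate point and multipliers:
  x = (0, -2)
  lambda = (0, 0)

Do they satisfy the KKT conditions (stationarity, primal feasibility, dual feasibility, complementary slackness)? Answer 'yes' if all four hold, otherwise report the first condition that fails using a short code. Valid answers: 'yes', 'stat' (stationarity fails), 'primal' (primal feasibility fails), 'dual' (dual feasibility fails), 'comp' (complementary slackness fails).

Gradient of f: grad f(x) = Q x + c = (0, 0)
Constraint values g_i(x) = a_i^T x - b_i:
  g_1((0, -2)) = 1
  g_2((0, -2)) = -1
Stationarity residual: grad f(x) + sum_i lambda_i a_i = (0, 0)
  -> stationarity OK
Primal feasibility (all g_i <= 0): FAILS
Dual feasibility (all lambda_i >= 0): OK
Complementary slackness (lambda_i * g_i(x) = 0 for all i): OK

Verdict: the first failing condition is primal_feasibility -> primal.

primal
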